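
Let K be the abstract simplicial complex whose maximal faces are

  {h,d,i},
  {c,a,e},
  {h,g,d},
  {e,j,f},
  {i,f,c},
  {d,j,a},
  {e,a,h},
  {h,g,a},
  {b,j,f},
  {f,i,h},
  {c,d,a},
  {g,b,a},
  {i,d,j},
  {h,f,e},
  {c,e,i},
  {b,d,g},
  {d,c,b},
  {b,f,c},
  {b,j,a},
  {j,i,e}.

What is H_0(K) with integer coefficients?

H_0 = Z.

K has 10 vertices, 30 edges, 20 triangles.
rank ∂_0 = 0, rank ∂_1 = 9 ⇒ b_0 = 10 − 0 − 9 = 1; all invariant factors of ∂_1 are 1 so no torsion. So H_0 = Z.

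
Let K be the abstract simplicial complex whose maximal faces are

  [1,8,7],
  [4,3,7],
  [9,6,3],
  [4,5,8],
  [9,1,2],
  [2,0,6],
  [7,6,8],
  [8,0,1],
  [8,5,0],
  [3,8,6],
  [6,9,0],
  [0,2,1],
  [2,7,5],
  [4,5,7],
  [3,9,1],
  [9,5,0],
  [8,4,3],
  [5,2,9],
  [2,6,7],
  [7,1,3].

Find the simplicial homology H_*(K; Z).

Fix the vertex order 0 < 1 < 2 < 3 < 4 < 5 < 6 < 7 < 8 < 9 and write every simplex with vertices in increasing order. Then dim K = 2 and the simplices of K are:

  0-simplices (10): [0], [1], [2], [3], [4], [5], [6], [7], [8], [9]
  1-simplices (30): (30 of them)
  2-simplices (20): (20 of them)

Hence C_0 ≅ Z^10, C_1 ≅ Z^30, C_2 ≅ Z^20.

The boundary map ∂_1: C_1 → C_0 sends each edge [p,q] (with p < q) to q − p. For instance
  ∂[5,7] = [7] − [5].
The 10×30 boundary matrix has rank 9 and Smith normal form diag(1,1,1,1,1,1,1,1,1).

Boundary ∂_2: C_2 → C_1 maps a triangle to the signed sum of its edges. For instance
  ∂[2,6,7] = [6,7] − [2,7] + [2,6],
  ∂[0,5,8] = [5,8] − [0,8] + [0,5].
The 30×20 boundary matrix has rank 20 and Smith normal form diag(1,1,1,1,1,1,1,1,1,1,1,1,1,1,1,1,1,1,1,2).

From H_k ≅ ker(∂_k) / im(∂_{k+1}) we obtain:

  H_0: rank C_0 − rank ∂_1 = 10 − 9 = 1, and the invariant factors of ∂_1 are all 1, so H_0 = Z.
  H_1: rank ker ∂_1 − rank ∂_2 = (30 − 9) − 20 = 1, and ∂_2 has invariant factor 2 > 1, so H_1 = Z ⊕ Z/2Z.
  H_2: rank ker ∂_2 − rank ∂_3 = (20 − 20) − 0 = 0, and there is no ∂_3, so H_2 = 0.

H_0 ≅ Z,  H_1 ≅ Z ⊕ Z/2Z,  H_2 = 0.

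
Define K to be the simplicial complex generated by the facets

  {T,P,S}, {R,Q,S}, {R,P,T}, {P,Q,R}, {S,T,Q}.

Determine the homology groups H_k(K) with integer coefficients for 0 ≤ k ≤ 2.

H_0 = Z,  H_1 = Z,  H_2 = 0.

Order the vertices as P < Q < R < S < T. Listing each simplex with vertices in this order, K has dimension 2 with simplices:

  0-simplices (5): P, Q, R, S, T
  1-simplices (10): PQ, PR, PS, PT, QR, QS, QT, RS, RT, ST
  2-simplices (5): PQR, PRT, PST, QRS, QST

so the chain groups are C_0 ≅ Z^5, C_1 ≅ Z^10, C_2 ≅ Z^5.

The boundary map ∂_1: C_1 → C_0 maps an edge to its endpoints' difference, ∂[p,q] = q − p. For instance
  ∂QS = S − Q.
As a 5×10 matrix over Z this has rank 4, with invariant factors (1,1,1,1).

∂_2: C_2 → C_1 sends each 2-simplex [p,q,r] to [q,r] − [p,r] + [p,q]. For instance
  ∂QRS = RS − QS + QR,
  ∂PQR = QR − PR + PQ.
The 10×5 boundary matrix has rank 5 and Smith normal form diag(1,1,1,1,1).

From H_k ≅ ker(∂_k) / im(∂_{k+1}) we obtain:

  H_0: rank C_0 − rank ∂_1 = 5 − 4 = 1, and the invariant factors of ∂_1 are all 1, so H_0 = Z.
  H_1: rank ker ∂_1 − rank ∂_2 = (10 − 4) − 5 = 1, and the invariant factors of ∂_2 are all 1, so H_1 = Z.
  H_2: rank ker ∂_2 − rank ∂_3 = (5 − 5) − 0 = 0, and there is no ∂_3, so H_2 = 0.

As a check, the Euler characteristic is 5 − 10 + 5 = 0, which agrees with 1 − 1 + 0 = 0.
(K is a triangulation of the Möbius band.)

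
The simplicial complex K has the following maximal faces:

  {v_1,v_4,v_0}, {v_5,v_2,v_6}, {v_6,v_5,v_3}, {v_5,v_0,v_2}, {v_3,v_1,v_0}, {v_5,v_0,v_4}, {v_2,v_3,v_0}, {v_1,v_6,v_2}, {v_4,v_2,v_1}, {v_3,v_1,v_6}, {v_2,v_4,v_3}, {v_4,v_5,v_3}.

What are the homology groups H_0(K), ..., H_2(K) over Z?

K has 7 vertices, 18 edges, 12 triangles.
rank ∂_0 = 0, rank ∂_1 = 6 ⇒ b_0 = 7 − 0 − 6 = 1; all invariant factors of ∂_1 are 1 so no torsion. So H_0 = Z.
rank ∂_1 = 6, rank ∂_2 = 12 ⇒ b_1 = 18 − 6 − 12 = 0; ∂_2 has invariant factor(s) [2] giving torsion. So H_1 = Z/2Z.
rank ∂_2 = 12, rank ∂_3 = 0 ⇒ b_2 = 12 − 12 − 0 = 0. So H_2 = 0.

H_0 ≅ Z,  H_1 ≅ Z/2Z,  H_2 = 0.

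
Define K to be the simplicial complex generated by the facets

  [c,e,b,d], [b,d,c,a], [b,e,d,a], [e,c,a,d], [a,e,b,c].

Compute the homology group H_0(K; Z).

Order the vertices as a < b < c < d < e. Listing each simplex with vertices in this order, K has dimension 3 with simplices:

  0-simplices (5): a, b, c, d, e
  1-simplices (10): ab, ac, ad, ae, bc, bd, be, cd, ce, de
  2-simplices (10): abc, abd, abe, acd, ace, ade, bcd, bce, bde, cde
  3-simplices (5): abcd, abce, abde, acde, bcde

Hence C_0 ≅ Z^5, C_1 ≅ Z^10, C_2 ≅ Z^10, C_3 ≅ Z^5.

∂_1: C_1 → C_0 maps an edge to its endpoints' difference, ∂[p,q] = q − p.
This gives a 5×10 integer matrix of rank 4; reducing to Smith normal form yields diagonal entries (1,1,1,1).

∂_2: C_2 → C_1 maps a triangle to the signed sum of its edges. For instance
  ∂abc = bc − ac + ab,
  ∂bde = de − be + bd.
This gives a 10×10 integer matrix of rank 6; reducing to Smith normal form yields diagonal entries (1,1,1,1,1,1).

∂_3: C_3 → C_2 sends each 3-simplex σ to the alternating sum Σ_i (−1)^i (σ with its i-th vertex removed). For instance
  ∂bcde = cde − bde + bce − bcd,
  ∂abce = bce − ace + abe − abc.
As a 10×5 matrix over Z this has rank 4, with invariant factors (1,1,1,1).

Reading off H_k = ker ∂_k / im ∂_{k+1}:

  H_0: rank C_0 − rank ∂_1 = 5 − 4 = 1, and the invariant factors of ∂_1 are all 1, so H_0 ≅ Z.

H_0 = Z.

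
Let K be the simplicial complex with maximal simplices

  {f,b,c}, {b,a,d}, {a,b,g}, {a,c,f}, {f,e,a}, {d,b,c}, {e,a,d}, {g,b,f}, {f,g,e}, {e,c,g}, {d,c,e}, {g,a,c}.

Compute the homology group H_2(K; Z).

H_2 = 0.

Fix the vertex order a < b < c < d < e < f < g and write every simplex with vertices in increasing order. Then dim K = 2 and the simplices of K are:

  0-simplices (7): a, b, c, d, e, f, g
  1-simplices (18): ab, ac, ad, ae, af, ag, bc, bd, bf, bg, cd, ce, cf, cg, de, ef, eg, fg
  2-simplices (12): abd, abg, acf, acg, ade, aef, bcd, bcf, bfg, cde, ceg, efg

Hence C_0 ≅ Z^7, C_1 ≅ Z^18, C_2 ≅ Z^12.

Boundary ∂_1: C_1 → C_0 sends each edge [p,q] (with p < q) to q − p.
The resulting 7×18 matrix has rank 6, and its Smith normal form has invariant factors (1,1,1,1,1,1).

Boundary ∂_2: C_2 → C_1 acts by ∂[p,q,r] = [q,r] − [p,r] + [p,q]. For instance
  ∂abg = bg − ag + ab,
  ∂acg = cg − ag + ac.
This gives a 18×12 integer matrix of rank 12; reducing to Smith normal form yields diagonal entries (1,1,1,1,1,1,1,1,1,1,1,2).

Now H_k = ker ∂_k / im ∂_{k+1}, so:

  H_2: rank ker ∂_2 − rank ∂_3 = (12 − 12) − 0 = 0, and there is no ∂_3, so H_2 ≅ 0.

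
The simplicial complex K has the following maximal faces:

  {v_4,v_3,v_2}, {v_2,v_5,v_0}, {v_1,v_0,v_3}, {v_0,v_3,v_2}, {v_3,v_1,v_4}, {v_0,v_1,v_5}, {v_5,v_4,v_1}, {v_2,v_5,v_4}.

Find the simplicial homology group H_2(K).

We work with the vertex ordering v_0 < v_1 < v_2 < v_3 < v_4 < v_5. The simplices of K, each written with vertices in increasing order, are:

  0-simplices (6): [v_0], [v_1], [v_2], [v_3], [v_4], [v_5]
  1-simplices (12): [v_0,v_1], [v_0,v_2], [v_0,v_3], [v_0,v_5], [v_1,v_3], [v_1,v_4], [v_1,v_5], [v_2,v_3], [v_2,v_4], [v_2,v_5], [v_3,v_4], [v_4,v_5]
  2-simplices (8): [v_0,v_1,v_3], [v_0,v_1,v_5], [v_0,v_2,v_3], [v_0,v_2,v_5], [v_1,v_3,v_4], [v_1,v_4,v_5], [v_2,v_3,v_4], [v_2,v_4,v_5]

so the chain groups are C_0 ≅ Z^6, C_1 ≅ Z^12, C_2 ≅ Z^8.

∂_1: C_1 → C_0 sends each edge [p,q] (with p < q) to q − p.
As a 6×12 matrix over Z this has rank 5, with invariant factors (1,1,1,1,1).

The boundary map ∂_2: C_2 → C_1 sends each 2-simplex [p,q,r] to [q,r] − [p,r] + [p,q]. For instance
  ∂[v_2,v_4,v_5] = [v_4,v_5] − [v_2,v_5] + [v_2,v_4],
  ∂[v_0,v_2,v_3] = [v_2,v_3] − [v_0,v_3] + [v_0,v_2].
As a 12×8 matrix over Z this has rank 7, with invariant factors (1,1,1,1,1,1,1).

Computing H_k = (kernel of ∂_k) / (image of ∂_{k+1}):

  H_2: rank ker ∂_2 − rank ∂_3 = (8 − 7) − 0 = 1, and there is no ∂_3, so H_2 ≅ Z.

(K is a triangulation of the 2-sphere S^2.)

H_2 ≅ Z.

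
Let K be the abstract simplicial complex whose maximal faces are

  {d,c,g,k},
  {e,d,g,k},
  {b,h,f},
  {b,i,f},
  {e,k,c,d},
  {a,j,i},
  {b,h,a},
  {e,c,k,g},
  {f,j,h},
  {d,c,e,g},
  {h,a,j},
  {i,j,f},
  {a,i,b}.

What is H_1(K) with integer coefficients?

H_1 ≅ 0.

We work with the vertex ordering a < b < c < d < e < f < g < h < i < j < k. The simplices of K, each written with vertices in increasing order, are:

  0-simplices (11): a, b, c, d, e, f, g, h, i, j, k
  1-simplices (22): ab, ah, ai, aj, bf, bh, bi, cd, ce, cg, ck, de, dg, dk, eg, ek, fh, fi, fj, gk, hj, ij
  2-simplices (18): abh, abi, ahj, aij, bfh, bfi, cde, cdg, cdk, ceg, cek, cgk, deg, dek, dgk, egk, fhj, fij
  3-simplices (5): cdeg, cdek, cdgk, cegk, degk

Hence C_0 ≅ Z^11, C_1 ≅ Z^22, C_2 ≅ Z^18, C_3 ≅ Z^5.

∂_1: C_1 → C_0 is given by ∂[p,q] = [q] − [p]. For instance
  ∂fh = h − f.
As a 11×22 matrix over Z this has rank 9, with invariant factors (1,1,1,1,1,1,1,1,1).

The boundary map ∂_2: C_2 → C_1 acts by ∂[p,q,r] = [q,r] − [p,r] + [p,q]. For instance
  ∂abi = bi − ai + ab,
  ∂cgk = gk − ck + cg.
As a 22×18 matrix over Z this has rank 13, with invariant factors (1,1,1,1,1,1,1,1,1,1,1,1,1).

∂_3: C_3 → C_2 sends each 3-simplex σ to the alternating sum Σ_i (−1)^i (σ with its i-th vertex removed). For instance
  ∂cegk = egk − cgk + cek − ceg,
  ∂degk = egk − dgk + dek − deg.
As a 18×5 matrix over Z this has rank 4, with invariant factors (1,1,1,1).

From H_k ≅ ker(∂_k) / im(∂_{k+1}) we obtain:

  H_1: rank ker ∂_1 − rank ∂_2 = (22 − 9) − 13 = 0, and the invariant factors of ∂_2 are all 1, so H_1 ≅ 0.

(K is a triangulation of the disjoint union of the 2-sphere S^2 and the 3-sphere S^3.)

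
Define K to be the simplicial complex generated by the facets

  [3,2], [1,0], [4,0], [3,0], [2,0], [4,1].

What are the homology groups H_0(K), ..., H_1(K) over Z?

H_0 = Z,  H_1 = Z^2.

We work with the vertex ordering 0 < 1 < 2 < 3 < 4. The simplices of K, each written with vertices in increasing order, are:

  0-simplices (5): [0], [1], [2], [3], [4]
  1-simplices (6): [0,1], [0,2], [0,3], [0,4], [1,4], [2,3]

giving chain groups C_0 ≅ Z^5, C_1 ≅ Z^6.

∂_1: C_1 → C_0 is given by ∂[p,q] = [q] − [p].
As a 5×6 matrix over Z this has rank 4, with invariant factors (1,1,1,1).

From H_k ≅ ker(∂_k) / im(∂_{k+1}) we obtain:

  H_0: rank C_0 − rank ∂_1 = 5 − 4 = 1, and the invariant factors of ∂_1 are all 1, so H_0 ≅ Z.
  H_1: rank ker ∂_1 − rank ∂_2 = (6 − 4) − 0 = 2, and there is no ∂_2, so H_1 ≅ Z^2.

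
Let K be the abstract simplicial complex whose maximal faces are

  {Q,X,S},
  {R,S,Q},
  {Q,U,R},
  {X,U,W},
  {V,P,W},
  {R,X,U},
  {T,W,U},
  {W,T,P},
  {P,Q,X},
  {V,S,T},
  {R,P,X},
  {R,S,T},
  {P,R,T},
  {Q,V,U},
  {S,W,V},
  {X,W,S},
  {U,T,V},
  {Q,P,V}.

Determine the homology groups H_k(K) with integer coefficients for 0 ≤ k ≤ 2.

H_0 = Z,  H_1 = Z ⊕ Z_2,  H_2 = 0.

Fix the vertex order P < Q < R < S < T < U < V < W < X and write every simplex with vertices in increasing order. Then dim K = 2 and the simplices of K are:

  0-simplices (9): P, Q, R, S, T, U, V, W, X
  1-simplices (27): PQ, PR, PT, PV, PW, PX, QR, QS, QU, QV, QX, RS, RT, RU, RX, ST, SV, SW, SX, TU, TV, TW, UV, UW, UX, VW, WX
  2-simplices (18): PQV, PQX, PRT, PRX, PTW, PVW, QRS, QRU, QSX, QUV, RST, RUX, STV, SVW, SWX, TUV, TUW, UWX

giving chain groups C_0 ≅ Z^9, C_1 ≅ Z^27, C_2 ≅ Z^18.

∂_1: C_1 → C_0 maps an edge to its endpoints' difference, ∂[p,q] = q − p. For instance
  ∂WX = X − W.
This gives a 9×27 integer matrix of rank 8; reducing to Smith normal form yields diagonal entries (1,1,1,1,1,1,1,1).

Boundary ∂_2: C_2 → C_1 acts by ∂[p,q,r] = [q,r] − [p,r] + [p,q]. For instance
  ∂STV = TV − SV + ST,
  ∂QUV = UV − QV + QU.
The 27×18 boundary matrix has rank 18 and Smith normal form diag(1,1,1,1,1,1,1,1,1,1,1,1,1,1,1,1,1,2).

From H_k ≅ ker(∂_k) / im(∂_{k+1}) we obtain:

  H_0: rank C_0 − rank ∂_1 = 9 − 8 = 1, and the invariant factors of ∂_1 are all 1, so H_0 ≅ Z.
  H_1: rank ker ∂_1 − rank ∂_2 = (27 − 8) − 18 = 1, and ∂_2 has invariant factor 2 > 1, so H_1 ≅ Z ⊕ Z_2.
  H_2: rank ker ∂_2 − rank ∂_3 = (18 − 18) − 0 = 0, and there is no ∂_3, so H_2 ≅ 0.

(K is a triangulation of the Klein bottle.)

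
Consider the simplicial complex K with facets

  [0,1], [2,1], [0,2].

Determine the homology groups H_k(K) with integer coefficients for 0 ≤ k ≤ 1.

K has 3 vertices, 3 edges.
rank ∂_0 = 0, rank ∂_1 = 2 ⇒ b_0 = 3 − 0 − 2 = 1; all invariant factors of ∂_1 are 1 so no torsion. So H_0 = Z.
rank ∂_1 = 2, rank ∂_2 = 0 ⇒ b_1 = 3 − 2 − 0 = 1. So H_1 = Z.

H_0 ≅ Z,  H_1 ≅ Z.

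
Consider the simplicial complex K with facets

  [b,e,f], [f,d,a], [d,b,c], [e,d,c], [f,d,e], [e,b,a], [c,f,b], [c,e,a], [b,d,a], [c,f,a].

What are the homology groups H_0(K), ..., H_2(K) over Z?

H_0 ≅ Z,  H_1 ≅ Z/2Z,  H_2 = 0.

Take the total order a < b < c < d < e < f on the vertex set. Then K (dimension 2) consists of the simplices:

  0-simplices (6): a, b, c, d, e, f
  1-simplices (15): ab, ac, ad, ae, af, bc, bd, be, bf, cd, ce, cf, de, df, ef
  2-simplices (10): abd, abe, ace, acf, adf, bcd, bcf, bef, cde, def

giving chain groups C_0 ≅ Z^6, C_1 ≅ Z^15, C_2 ≅ Z^10.

Boundary ∂_1: C_1 → C_0 sends each edge [p,q] (with p < q) to q − p.
The 6×15 boundary matrix has rank 5 and Smith normal form diag(1,1,1,1,1).

The boundary map ∂_2: C_2 → C_1 acts by ∂[p,q,r] = [q,r] − [p,r] + [p,q]. For instance
  ∂bef = ef − bf + be,
  ∂abd = bd − ad + ab.
The resulting 15×10 matrix has rank 10, and its Smith normal form has invariant factors (1,1,1,1,1,1,1,1,1,2).

From H_k ≅ ker(∂_k) / im(∂_{k+1}) we obtain:

  H_0: rank C_0 − rank ∂_1 = 6 − 5 = 1, and the invariant factors of ∂_1 are all 1, so H_0 = Z.
  H_1: rank ker ∂_1 − rank ∂_2 = (15 − 5) − 10 = 0, and ∂_2 has invariant factor 2 > 1, so H_1 = Z/2Z.
  H_2: rank ker ∂_2 − rank ∂_3 = (10 − 10) − 0 = 0, and there is no ∂_3, so H_2 = 0.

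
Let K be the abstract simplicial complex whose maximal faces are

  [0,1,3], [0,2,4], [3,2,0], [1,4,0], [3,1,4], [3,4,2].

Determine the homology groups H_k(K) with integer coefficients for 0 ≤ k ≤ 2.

H_0 = Z,  H_1 = 0,  H_2 = Z.

Take the total order 0 < 1 < 2 < 3 < 4 on the vertex set. Then K (dimension 2) consists of the simplices:

  0-simplices (5): [0], [1], [2], [3], [4]
  1-simplices (9): [0,1], [0,2], [0,3], [0,4], [1,3], [1,4], [2,3], [2,4], [3,4]
  2-simplices (6): [0,1,3], [0,1,4], [0,2,3], [0,2,4], [1,3,4], [2,3,4]

giving chain groups C_0 ≅ Z^5, C_1 ≅ Z^9, C_2 ≅ Z^6.

∂_1: C_1 → C_0 maps an edge to its endpoints' difference, ∂[p,q] = q − p. For instance
  ∂[0,1] = [1] − [0].
The 5×9 boundary matrix has rank 4 and Smith normal form diag(1,1,1,1).

Boundary ∂_2: C_2 → C_1 acts by ∂[p,q,r] = [q,r] − [p,r] + [p,q]. For instance
  ∂[1,3,4] = [3,4] − [1,4] + [1,3],
  ∂[0,1,4] = [1,4] − [0,4] + [0,1].
As a 9×6 matrix over Z this has rank 5, with invariant factors (1,1,1,1,1).

Reading off H_k = ker ∂_k / im ∂_{k+1}:

  H_0: rank C_0 − rank ∂_1 = 5 − 4 = 1, and the invariant factors of ∂_1 are all 1, so H_0 = Z.
  H_1: rank ker ∂_1 − rank ∂_2 = (9 − 4) − 5 = 0, and the invariant factors of ∂_2 are all 1, so H_1 = 0.
  H_2: rank ker ∂_2 − rank ∂_3 = (6 − 5) − 0 = 1, and there is no ∂_3, so H_2 = Z.

As a check, the Euler characteristic is 5 − 9 + 6 = 2, which agrees with 1 − 0 + 1 = 2.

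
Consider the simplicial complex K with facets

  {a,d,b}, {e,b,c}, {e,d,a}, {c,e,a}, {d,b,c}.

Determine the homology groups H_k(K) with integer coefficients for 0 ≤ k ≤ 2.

We work with the vertex ordering a < b < c < d < e. The simplices of K, each written with vertices in increasing order, are:

  0-simplices (5): a, b, c, d, e
  1-simplices (10): ab, ac, ad, ae, bc, bd, be, cd, ce, de
  2-simplices (5): abd, ace, ade, bcd, bce

giving chain groups C_0 ≅ Z^5, C_1 ≅ Z^10, C_2 ≅ Z^5.

∂_1: C_1 → C_0 is given by ∂[p,q] = [q] − [p]. For instance
  ∂ae = e − a.
As a 5×10 matrix over Z this has rank 4, with invariant factors (1,1,1,1).

Boundary ∂_2: C_2 → C_1 acts by ∂[p,q,r] = [q,r] − [p,r] + [p,q]. For instance
  ∂bcd = cd − bd + bc,
  ∂ace = ce − ae + ac.
This gives a 10×5 integer matrix of rank 5; reducing to Smith normal form yields diagonal entries (1,1,1,1,1).

Computing H_k = (kernel of ∂_k) / (image of ∂_{k+1}):

  H_0: rank C_0 − rank ∂_1 = 5 − 4 = 1, and the invariant factors of ∂_1 are all 1, so H_0 = Z.
  H_1: rank ker ∂_1 − rank ∂_2 = (10 − 4) − 5 = 1, and the invariant factors of ∂_2 are all 1, so H_1 = Z.
  H_2: rank ker ∂_2 − rank ∂_3 = (5 − 5) − 0 = 0, and there is no ∂_3, so H_2 = 0.

H_0 = Z,  H_1 = Z,  H_2 = 0.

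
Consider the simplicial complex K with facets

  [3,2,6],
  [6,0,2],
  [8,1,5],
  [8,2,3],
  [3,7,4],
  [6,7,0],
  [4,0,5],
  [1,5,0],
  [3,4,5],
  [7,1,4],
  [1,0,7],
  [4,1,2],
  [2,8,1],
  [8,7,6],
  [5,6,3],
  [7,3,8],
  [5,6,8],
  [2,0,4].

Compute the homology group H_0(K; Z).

H_0 = Z.

Take the total order 0 < 1 < 2 < 3 < 4 < 5 < 6 < 7 < 8 on the vertex set. Then K (dimension 2) consists of the simplices:

  0-simplices (9): [0], [1], [2], [3], [4], [5], [6], [7], [8]
  1-simplices (27): (27 of them)
  2-simplices (18): [0,1,5], [0,1,7], [0,2,4], [0,2,6], [0,4,5], [0,6,7], [1,2,4], [1,2,8], [1,4,7], [1,5,8], [2,3,6], [2,3,8], [3,4,5], [3,4,7], [3,5,6], [3,7,8], [5,6,8], [6,7,8]

so the chain groups are C_0 ≅ Z^9, C_1 ≅ Z^27, C_2 ≅ Z^18.

The boundary map ∂_1: C_1 → C_0 sends each edge [p,q] (with p < q) to q − p. For instance
  ∂[3,7] = [7] − [3].
This gives a 9×27 integer matrix of rank 8; reducing to Smith normal form yields diagonal entries (1,1,1,1,1,1,1,1).

∂_2: C_2 → C_1 acts by ∂[p,q,r] = [q,r] − [p,r] + [p,q]. For instance
  ∂[1,4,7] = [4,7] − [1,7] + [1,4],
  ∂[3,4,5] = [4,5] − [3,5] + [3,4].
The 27×18 boundary matrix has rank 18 and Smith normal form diag(1,1,1,1,1,1,1,1,1,1,1,1,1,1,1,1,1,2).

Reading off H_k = ker ∂_k / im ∂_{k+1}:

  H_0: rank C_0 − rank ∂_1 = 9 − 8 = 1, and the invariant factors of ∂_1 are all 1, so H_0 = Z.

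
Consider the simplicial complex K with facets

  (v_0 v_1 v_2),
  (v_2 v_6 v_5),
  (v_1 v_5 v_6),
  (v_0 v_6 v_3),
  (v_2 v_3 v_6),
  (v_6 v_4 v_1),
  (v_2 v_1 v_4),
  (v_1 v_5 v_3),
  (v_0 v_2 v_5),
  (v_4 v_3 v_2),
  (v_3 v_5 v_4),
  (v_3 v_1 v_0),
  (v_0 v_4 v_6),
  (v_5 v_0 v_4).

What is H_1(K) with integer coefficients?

We work with the vertex ordering v_0 < v_1 < v_2 < v_3 < v_4 < v_5 < v_6. The simplices of K, each written with vertices in increasing order, are:

  0-simplices (7): [v_0], [v_1], [v_2], [v_3], [v_4], [v_5], [v_6]
  1-simplices (21): (21 of them)
  2-simplices (14): (14 of them)

so the chain groups are C_0 ≅ Z^7, C_1 ≅ Z^21, C_2 ≅ Z^14.

Boundary ∂_1: C_1 → C_0 sends each edge [p,q] (with p < q) to q − p. For instance
  ∂[v_0,v_2] = [v_2] − [v_0].
The resulting 7×21 matrix has rank 6, and its Smith normal form has invariant factors (1,1,1,1,1,1).

Boundary ∂_2: C_2 → C_1 maps a triangle to the signed sum of its edges. For instance
  ∂[v_2,v_3,v_4] = [v_3,v_4] − [v_2,v_4] + [v_2,v_3],
  ∂[v_1,v_5,v_6] = [v_5,v_6] − [v_1,v_6] + [v_1,v_5].
The 21×14 boundary matrix has rank 13 and Smith normal form diag(1,1,1,1,1,1,1,1,1,1,1,1,1).

From H_k ≅ ker(∂_k) / im(∂_{k+1}) we obtain:

  H_1: rank ker ∂_1 − rank ∂_2 = (21 − 6) − 13 = 2, and the invariant factors of ∂_2 are all 1, so H_1 = Z^2.

H_1 = Z^2.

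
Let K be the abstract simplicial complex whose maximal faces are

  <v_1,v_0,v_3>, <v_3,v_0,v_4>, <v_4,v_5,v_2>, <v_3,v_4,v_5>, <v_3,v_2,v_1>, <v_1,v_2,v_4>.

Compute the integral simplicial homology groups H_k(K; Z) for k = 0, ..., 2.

H_0 = Z,  H_1 = Z,  H_2 = 0.

Order the vertices as v_0 < v_1 < v_2 < v_3 < v_4 < v_5. Listing each simplex with vertices in this order, K has dimension 2 with simplices:

  0-simplices (6): [v_0], [v_1], [v_2], [v_3], [v_4], [v_5]
  1-simplices (12): [v_0,v_1], [v_0,v_3], [v_0,v_4], [v_1,v_2], [v_1,v_3], [v_1,v_4], [v_2,v_3], [v_2,v_4], [v_2,v_5], [v_3,v_4], [v_3,v_5], [v_4,v_5]
  2-simplices (6): [v_0,v_1,v_3], [v_0,v_3,v_4], [v_1,v_2,v_3], [v_1,v_2,v_4], [v_2,v_4,v_5], [v_3,v_4,v_5]

so the chain groups are C_0 ≅ Z^6, C_1 ≅ Z^12, C_2 ≅ Z^6.

Boundary ∂_1: C_1 → C_0 is given by ∂[p,q] = [q] − [p].
The 6×12 boundary matrix has rank 5 and Smith normal form diag(1,1,1,1,1).

The boundary map ∂_2: C_2 → C_1 sends each 2-simplex [p,q,r] to [q,r] − [p,r] + [p,q]. For instance
  ∂[v_1,v_2,v_4] = [v_2,v_4] − [v_1,v_4] + [v_1,v_2],
  ∂[v_3,v_4,v_5] = [v_4,v_5] − [v_3,v_5] + [v_3,v_4].
This gives a 12×6 integer matrix of rank 6; reducing to Smith normal form yields diagonal entries (1,1,1,1,1,1).

Reading off H_k = ker ∂_k / im ∂_{k+1}:

  H_0: rank C_0 − rank ∂_1 = 6 − 5 = 1, and the invariant factors of ∂_1 are all 1, so H_0 ≅ Z.
  H_1: rank ker ∂_1 − rank ∂_2 = (12 − 5) − 6 = 1, and the invariant factors of ∂_2 are all 1, so H_1 ≅ Z.
  H_2: rank ker ∂_2 − rank ∂_3 = (6 − 6) − 0 = 0, and there is no ∂_3, so H_2 ≅ 0.

(K is a triangulation of the cylinder S^1 x I.)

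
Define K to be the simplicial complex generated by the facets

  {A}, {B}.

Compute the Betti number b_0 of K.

We work with the vertex ordering A < B. The simplices of K, each written with vertices in increasing order, are:

  0-simplices (2): A, B

Hence C_0 ≅ Z^2.

From H_k ≅ ker(∂_k) / im(∂_{k+1}) we obtain:

  H_0: rank C_0 − rank ∂_1 = 2 − 0 = 2, and there is no ∂_1, so H_0 = Z^2.

Hence the Betti numbers are b_0 = 2.

b_0 = 2.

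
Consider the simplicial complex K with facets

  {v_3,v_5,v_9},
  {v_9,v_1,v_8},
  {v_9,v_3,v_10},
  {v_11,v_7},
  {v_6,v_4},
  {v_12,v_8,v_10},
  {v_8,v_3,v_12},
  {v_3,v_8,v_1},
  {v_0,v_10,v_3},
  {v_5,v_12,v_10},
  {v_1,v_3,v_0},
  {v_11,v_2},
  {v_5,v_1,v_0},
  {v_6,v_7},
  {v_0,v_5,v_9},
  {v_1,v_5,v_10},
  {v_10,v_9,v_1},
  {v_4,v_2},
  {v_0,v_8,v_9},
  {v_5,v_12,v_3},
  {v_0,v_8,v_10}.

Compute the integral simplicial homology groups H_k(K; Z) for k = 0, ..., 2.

Take the total order v_0 < v_1 < v_2 < v_3 < v_4 < v_5 < v_6 < v_7 < v_8 < v_9 < v_10 < v_11 < v_12 on the vertex set. Then K (dimension 2) consists of the simplices:

  0-simplices (13): [v_0], [v_1], [v_2], [v_3], [v_4], [v_5], [v_6], [v_7], [v_8], [v_9], [v_10], [v_11], [v_12]
  1-simplices (29): (29 of them)
  2-simplices (16): (16 of them)

giving chain groups C_0 ≅ Z^13, C_1 ≅ Z^29, C_2 ≅ Z^16.

Boundary ∂_1: C_1 → C_0 is given by ∂[p,q] = [q] − [p]. For instance
  ∂[v_8,v_10] = [v_10] − [v_8].
As a 13×29 matrix over Z this has rank 11, with invariant factors (1,1,1,1,1,1,1,1,1,1,1).

∂_2: C_2 → C_1 maps a triangle to the signed sum of its edges. For instance
  ∂[v_3,v_8,v_12] = [v_8,v_12] − [v_3,v_12] + [v_3,v_8],
  ∂[v_0,v_5,v_9] = [v_5,v_9] − [v_0,v_9] + [v_0,v_5].
This gives a 29×16 integer matrix of rank 15; reducing to Smith normal form yields diagonal entries (1,1,1,1,1,1,1,1,1,1,1,1,1,1,1).

Reading off H_k = ker ∂_k / im ∂_{k+1}:

  H_0: rank C_0 − rank ∂_1 = 13 − 11 = 2, and the invariant factors of ∂_1 are all 1, so H_0 = Z^2.
  H_1: rank ker ∂_1 − rank ∂_2 = (29 − 11) − 15 = 3, and the invariant factors of ∂_2 are all 1, so H_1 = Z^3.
  H_2: rank ker ∂_2 − rank ∂_3 = (16 − 15) − 0 = 1, and there is no ∂_3, so H_2 = Z.

As a check, the Euler characteristic is 13 − 29 + 16 = 0, which agrees with 2 − 3 + 1 = 0.

H_0 = Z^2,  H_1 = Z^3,  H_2 = Z.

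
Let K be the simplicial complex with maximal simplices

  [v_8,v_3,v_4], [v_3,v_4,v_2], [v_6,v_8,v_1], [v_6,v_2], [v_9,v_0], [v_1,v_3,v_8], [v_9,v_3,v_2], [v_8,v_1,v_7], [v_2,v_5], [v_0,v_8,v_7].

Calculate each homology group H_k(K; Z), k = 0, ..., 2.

H_0 ≅ Z,  H_1 ≅ Z^2,  H_2 = 0.

Fix the vertex order v_0 < v_1 < v_2 < v_3 < v_4 < v_5 < v_6 < v_7 < v_8 < v_9 and write every simplex with vertices in increasing order. Then dim K = 2 and the simplices of K are:

  0-simplices (10): [v_0], [v_1], [v_2], [v_3], [v_4], [v_5], [v_6], [v_7], [v_8], [v_9]
  1-simplices (18): (18 of them)
  2-simplices (7): [v_0,v_7,v_8], [v_1,v_3,v_8], [v_1,v_6,v_8], [v_1,v_7,v_8], [v_2,v_3,v_4], [v_2,v_3,v_9], [v_3,v_4,v_8]

so the chain groups are C_0 ≅ Z^10, C_1 ≅ Z^18, C_2 ≅ Z^7.

∂_1: C_1 → C_0 maps an edge to its endpoints' difference, ∂[p,q] = q − p.
The 10×18 boundary matrix has rank 9 and Smith normal form diag(1,1,1,1,1,1,1,1,1).

∂_2: C_2 → C_1 acts by ∂[p,q,r] = [q,r] − [p,r] + [p,q]. For instance
  ∂[v_3,v_4,v_8] = [v_4,v_8] − [v_3,v_8] + [v_3,v_4],
  ∂[v_2,v_3,v_4] = [v_3,v_4] − [v_2,v_4] + [v_2,v_3].
The resulting 18×7 matrix has rank 7, and its Smith normal form has invariant factors (1,1,1,1,1,1,1).

Reading off H_k = ker ∂_k / im ∂_{k+1}:

  H_0: rank C_0 − rank ∂_1 = 10 − 9 = 1, and the invariant factors of ∂_1 are all 1, so H_0 ≅ Z.
  H_1: rank ker ∂_1 − rank ∂_2 = (18 − 9) − 7 = 2, and the invariant factors of ∂_2 are all 1, so H_1 ≅ Z^2.
  H_2: rank ker ∂_2 − rank ∂_3 = (7 − 7) − 0 = 0, and there is no ∂_3, so H_2 ≅ 0.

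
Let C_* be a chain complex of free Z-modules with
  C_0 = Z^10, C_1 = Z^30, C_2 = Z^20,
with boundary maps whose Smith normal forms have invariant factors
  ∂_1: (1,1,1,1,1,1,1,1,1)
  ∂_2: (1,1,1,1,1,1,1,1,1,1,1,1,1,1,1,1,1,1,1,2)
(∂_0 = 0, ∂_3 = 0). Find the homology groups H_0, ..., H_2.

H_0: b_0 = 10 − 0 − 9 = 1; torsion from ∂_1 factors > 1: none. So H_0 = Z.
H_1: b_1 = 30 − 9 − 20 = 1; torsion from ∂_2 factors > 1: [2]. So H_1 = Z ⊕ Z/2Z.
H_2: b_2 = 20 − 20 − 0 = 0; torsion from ∂_3 factors > 1: none. So H_2 = 0.

H_0 = Z,  H_1 = Z ⊕ Z/2Z,  H_2 = 0.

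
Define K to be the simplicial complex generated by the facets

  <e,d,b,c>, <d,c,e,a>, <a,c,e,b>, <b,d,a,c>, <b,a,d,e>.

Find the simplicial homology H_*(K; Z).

H_0 = Z,  H_1 = 0,  H_2 = 0,  H_3 = Z.

Fix the vertex order a < b < c < d < e and write every simplex with vertices in increasing order. Then dim K = 3 and the simplices of K are:

  0-simplices (5): a, b, c, d, e
  1-simplices (10): ab, ac, ad, ae, bc, bd, be, cd, ce, de
  2-simplices (10): abc, abd, abe, acd, ace, ade, bcd, bce, bde, cde
  3-simplices (5): abcd, abce, abde, acde, bcde

so the chain groups are C_0 ≅ Z^5, C_1 ≅ Z^10, C_2 ≅ Z^10, C_3 ≅ Z^5.

The boundary map ∂_1: C_1 → C_0 sends each edge [p,q] (with p < q) to q − p. For instance
  ∂be = e − b.
This gives a 5×10 integer matrix of rank 4; reducing to Smith normal form yields diagonal entries (1,1,1,1).

The boundary map ∂_2: C_2 → C_1 acts by ∂[p,q,r] = [q,r] − [p,r] + [p,q]. For instance
  ∂abd = bd − ad + ab,
  ∂bcd = cd − bd + bc.
The resulting 10×10 matrix has rank 6, and its Smith normal form has invariant factors (1,1,1,1,1,1).

∂_3: C_3 → C_2 sends each 3-simplex σ to the alternating sum Σ_i (−1)^i (σ with its i-th vertex removed). For instance
  ∂bcde = cde − bde + bce − bcd,
  ∂abcd = bcd − acd + abd − abc.
The resulting 10×5 matrix has rank 4, and its Smith normal form has invariant factors (1,1,1,1).

Now H_k = ker ∂_k / im ∂_{k+1}, so:

  H_0: rank C_0 − rank ∂_1 = 5 − 4 = 1, and the invariant factors of ∂_1 are all 1, so H_0 ≅ Z.
  H_1: rank ker ∂_1 − rank ∂_2 = (10 − 4) − 6 = 0, and the invariant factors of ∂_2 are all 1, so H_1 ≅ 0.
  H_2: rank ker ∂_2 − rank ∂_3 = (10 − 6) − 4 = 0, and the invariant factors of ∂_3 are all 1, so H_2 ≅ 0.
  H_3: rank ker ∂_3 − rank ∂_4 = (5 − 4) − 0 = 1, and there is no ∂_4, so H_3 ≅ Z.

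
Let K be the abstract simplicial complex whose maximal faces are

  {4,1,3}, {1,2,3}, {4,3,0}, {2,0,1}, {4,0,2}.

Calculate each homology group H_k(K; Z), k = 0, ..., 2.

Order the vertices as 0 < 1 < 2 < 3 < 4. Listing each simplex with vertices in this order, K has dimension 2 with simplices:

  0-simplices (5): [0], [1], [2], [3], [4]
  1-simplices (10): [0,1], [0,2], [0,3], [0,4], [1,2], [1,3], [1,4], [2,3], [2,4], [3,4]
  2-simplices (5): [0,1,2], [0,2,4], [0,3,4], [1,2,3], [1,3,4]

so the chain groups are C_0 ≅ Z^5, C_1 ≅ Z^10, C_2 ≅ Z^5.

The boundary map ∂_1: C_1 → C_0 sends each edge [p,q] (with p < q) to q − p.
As a 5×10 matrix over Z this has rank 4, with invariant factors (1,1,1,1).

∂_2: C_2 → C_1 maps a triangle to the signed sum of its edges. For instance
  ∂[1,2,3] = [2,3] − [1,3] + [1,2],
  ∂[0,3,4] = [3,4] − [0,4] + [0,3].
This gives a 10×5 integer matrix of rank 5; reducing to Smith normal form yields diagonal entries (1,1,1,1,1).

Now H_k = ker ∂_k / im ∂_{k+1}, so:

  H_0: rank C_0 − rank ∂_1 = 5 − 4 = 1, and the invariant factors of ∂_1 are all 1, so H_0 = Z.
  H_1: rank ker ∂_1 − rank ∂_2 = (10 − 4) − 5 = 1, and the invariant factors of ∂_2 are all 1, so H_1 = Z.
  H_2: rank ker ∂_2 − rank ∂_3 = (5 − 5) − 0 = 0, and there is no ∂_3, so H_2 = 0.

As a check, the Euler characteristic is 5 − 10 + 5 = 0, which agrees with 1 − 1 + 0 = 0.

H_0 ≅ Z,  H_1 ≅ Z,  H_2 = 0.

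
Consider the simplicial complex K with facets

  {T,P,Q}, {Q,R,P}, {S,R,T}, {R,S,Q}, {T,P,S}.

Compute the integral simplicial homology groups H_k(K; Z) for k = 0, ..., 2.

H_0 ≅ Z,  H_1 ≅ Z,  H_2 = 0.

K has 5 vertices, 10 edges, 5 triangles.
rank ∂_0 = 0, rank ∂_1 = 4 ⇒ b_0 = 5 − 0 − 4 = 1; all invariant factors of ∂_1 are 1 so no torsion. So H_0 ≅ Z.
rank ∂_1 = 4, rank ∂_2 = 5 ⇒ b_1 = 10 − 4 − 5 = 1; all invariant factors of ∂_2 are 1 so no torsion. So H_1 ≅ Z.
rank ∂_2 = 5, rank ∂_3 = 0 ⇒ b_2 = 5 − 5 − 0 = 0. So H_2 ≅ 0.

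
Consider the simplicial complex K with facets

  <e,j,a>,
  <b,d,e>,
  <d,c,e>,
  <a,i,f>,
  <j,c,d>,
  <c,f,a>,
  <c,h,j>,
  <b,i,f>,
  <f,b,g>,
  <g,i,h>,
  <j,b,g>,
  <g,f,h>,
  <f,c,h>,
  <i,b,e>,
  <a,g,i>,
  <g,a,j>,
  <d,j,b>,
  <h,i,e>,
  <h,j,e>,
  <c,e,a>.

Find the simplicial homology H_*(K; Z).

Take the total order a < b < c < d < e < f < g < h < i < j on the vertex set. Then K (dimension 2) consists of the simplices:

  0-simplices (10): a, b, c, d, e, f, g, h, i, j
  1-simplices (30): ac, ae, af, ag, ai, aj, bd, be, bf, bg, bi, bj, cd, ce, cf, ch, cj, de, dj, eh, ei, ej, fg, fh, fi, gh, gi, gj, hi, hj
  2-simplices (20): ace, acf, aej, afi, agi, agj, bde, bdj, bei, bfg, bfi, bgj, cde, cdj, cfh, chj, ehi, ehj, fgh, ghi

giving chain groups C_0 ≅ Z^10, C_1 ≅ Z^30, C_2 ≅ Z^20.

The boundary map ∂_1: C_1 → C_0 maps an edge to its endpoints' difference, ∂[p,q] = q − p.
As a 10×30 matrix over Z this has rank 9, with invariant factors (1,1,1,1,1,1,1,1,1).

The boundary map ∂_2: C_2 → C_1 maps a triangle to the signed sum of its edges. For instance
  ∂agj = gj − aj + ag,
  ∂bde = de − be + bd.
This gives a 30×20 integer matrix of rank 20; reducing to Smith normal form yields diagonal entries (1,1,1,1,1,1,1,1,1,1,1,1,1,1,1,1,1,1,1,2).

Now H_k = ker ∂_k / im ∂_{k+1}, so:

  H_0: rank C_0 − rank ∂_1 = 10 − 9 = 1, and the invariant factors of ∂_1 are all 1, so H_0 = Z.
  H_1: rank ker ∂_1 − rank ∂_2 = (30 − 9) − 20 = 1, and ∂_2 has invariant factor 2 > 1, so H_1 = Z ⊕ Z_2.
  H_2: rank ker ∂_2 − rank ∂_3 = (20 − 20) − 0 = 0, and there is no ∂_3, so H_2 = 0.

(K is a triangulation of the Klein bottle.)

H_0 ≅ Z,  H_1 ≅ Z ⊕ Z_2,  H_2 = 0.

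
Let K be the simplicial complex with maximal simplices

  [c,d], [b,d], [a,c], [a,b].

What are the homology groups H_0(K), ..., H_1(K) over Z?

Take the total order a < b < c < d on the vertex set. Then K (dimension 1) consists of the simplices:

  0-simplices (4): a, b, c, d
  1-simplices (4): ab, ac, bd, cd

giving chain groups C_0 ≅ Z^4, C_1 ≅ Z^4.

The boundary map ∂_1: C_1 → C_0 sends each edge [p,q] (with p < q) to q − p. For instance
  ∂cd = d − c.
The 4×4 boundary matrix has rank 3 and Smith normal form diag(1,1,1).

Reading off H_k = ker ∂_k / im ∂_{k+1}:

  H_0: rank C_0 − rank ∂_1 = 4 − 3 = 1, and the invariant factors of ∂_1 are all 1, so H_0 ≅ Z.
  H_1: rank ker ∂_1 − rank ∂_2 = (4 − 3) − 0 = 1, and there is no ∂_2, so H_1 ≅ Z.

H_0 = Z,  H_1 = Z.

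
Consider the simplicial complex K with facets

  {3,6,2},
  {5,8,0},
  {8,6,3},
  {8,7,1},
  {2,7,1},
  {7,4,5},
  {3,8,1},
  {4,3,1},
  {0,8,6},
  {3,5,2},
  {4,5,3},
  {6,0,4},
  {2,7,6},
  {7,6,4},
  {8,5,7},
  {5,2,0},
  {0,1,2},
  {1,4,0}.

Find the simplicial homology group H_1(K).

Order the vertices as 0 < 1 < 2 < 3 < 4 < 5 < 6 < 7 < 8. Listing each simplex with vertices in this order, K has dimension 2 with simplices:

  0-simplices (9): [0], [1], [2], [3], [4], [5], [6], [7], [8]
  1-simplices (27): (27 of them)
  2-simplices (18): [0,1,2], [0,1,4], [0,2,5], [0,4,6], [0,5,8], [0,6,8], [1,2,7], [1,3,4], [1,3,8], [1,7,8], [2,3,5], [2,3,6], [2,6,7], [3,4,5], [3,6,8], [4,5,7], [4,6,7], [5,7,8]

so the chain groups are C_0 ≅ Z^9, C_1 ≅ Z^27, C_2 ≅ Z^18.

Boundary ∂_1: C_1 → C_0 is given by ∂[p,q] = [q] − [p]. For instance
  ∂[5,8] = [8] − [5].
The 9×27 boundary matrix has rank 8 and Smith normal form diag(1,1,1,1,1,1,1,1).

The boundary map ∂_2: C_2 → C_1 sends each 2-simplex [p,q,r] to [q,r] − [p,r] + [p,q]. For instance
  ∂[0,1,4] = [1,4] − [0,4] + [0,1],
  ∂[1,2,7] = [2,7] − [1,7] + [1,2].
This gives a 27×18 integer matrix of rank 17; reducing to Smith normal form yields diagonal entries (1,1,1,1,1,1,1,1,1,1,1,1,1,1,1,1,1).

From H_k ≅ ker(∂_k) / im(∂_{k+1}) we obtain:

  H_1: rank ker ∂_1 − rank ∂_2 = (27 − 8) − 17 = 2, and the invariant factors of ∂_2 are all 1, so H_1 = Z^2.

(K is a triangulation of the torus T^2.)

H_1 = Z^2.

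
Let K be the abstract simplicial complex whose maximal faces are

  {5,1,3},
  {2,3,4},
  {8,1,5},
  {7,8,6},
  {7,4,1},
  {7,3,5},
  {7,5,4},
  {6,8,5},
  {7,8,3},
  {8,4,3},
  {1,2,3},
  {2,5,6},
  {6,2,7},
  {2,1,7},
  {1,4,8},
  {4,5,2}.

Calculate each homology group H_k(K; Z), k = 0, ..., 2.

H_0 ≅ Z,  H_1 ≅ Z^2,  H_2 ≅ Z.

Fix the vertex order 1 < 2 < 3 < 4 < 5 < 6 < 7 < 8 and write every simplex with vertices in increasing order. Then dim K = 2 and the simplices of K are:

  0-simplices (8): [1], [2], [3], [4], [5], [6], [7], [8]
  1-simplices (24): (24 of them)
  2-simplices (16): [1,2,3], [1,2,7], [1,3,5], [1,4,7], [1,4,8], [1,5,8], [2,3,4], [2,4,5], [2,5,6], [2,6,7], [3,4,8], [3,5,7], [3,7,8], [4,5,7], [5,6,8], [6,7,8]

so the chain groups are C_0 ≅ Z^8, C_1 ≅ Z^24, C_2 ≅ Z^16.

The boundary map ∂_1: C_1 → C_0 maps an edge to its endpoints' difference, ∂[p,q] = q − p.
The 8×24 boundary matrix has rank 7 and Smith normal form diag(1,1,1,1,1,1,1).

Boundary ∂_2: C_2 → C_1 acts by ∂[p,q,r] = [q,r] − [p,r] + [p,q]. For instance
  ∂[1,5,8] = [5,8] − [1,8] + [1,5],
  ∂[3,5,7] = [5,7] − [3,7] + [3,5].
The 24×16 boundary matrix has rank 15 and Smith normal form diag(1,1,1,1,1,1,1,1,1,1,1,1,1,1,1).

Now H_k = ker ∂_k / im ∂_{k+1}, so:

  H_0: rank C_0 − rank ∂_1 = 8 − 7 = 1, and the invariant factors of ∂_1 are all 1, so H_0 ≅ Z.
  H_1: rank ker ∂_1 − rank ∂_2 = (24 − 7) − 15 = 2, and the invariant factors of ∂_2 are all 1, so H_1 ≅ Z^2.
  H_2: rank ker ∂_2 − rank ∂_3 = (16 − 15) − 0 = 1, and there is no ∂_3, so H_2 ≅ Z.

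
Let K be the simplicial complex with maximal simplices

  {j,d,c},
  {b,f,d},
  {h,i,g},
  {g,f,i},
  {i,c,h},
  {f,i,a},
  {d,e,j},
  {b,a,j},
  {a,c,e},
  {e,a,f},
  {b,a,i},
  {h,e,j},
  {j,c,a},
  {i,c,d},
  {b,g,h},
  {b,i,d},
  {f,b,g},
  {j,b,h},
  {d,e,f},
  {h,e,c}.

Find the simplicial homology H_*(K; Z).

H_0 = Z,  H_1 = Z ⊕ Z/2Z,  H_2 = 0.

Take the total order a < b < c < d < e < f < g < h < i < j on the vertex set. Then K (dimension 2) consists of the simplices:

  0-simplices (10): a, b, c, d, e, f, g, h, i, j
  1-simplices (30): ab, ac, ae, af, ai, aj, bd, bf, bg, bh, bi, bj, cd, ce, ch, ci, cj, de, df, di, dj, ef, eh, ej, fg, fi, gh, gi, hi, hj
  2-simplices (20): abi, abj, ace, acj, aef, afi, bdf, bdi, bfg, bgh, bhj, cdi, cdj, ceh, chi, def, dej, ehj, fgi, ghi

giving chain groups C_0 ≅ Z^10, C_1 ≅ Z^30, C_2 ≅ Z^20.

∂_1: C_1 → C_0 maps an edge to its endpoints' difference, ∂[p,q] = q − p. For instance
  ∂cj = j − c.
The resulting 10×30 matrix has rank 9, and its Smith normal form has invariant factors (1,1,1,1,1,1,1,1,1).

Boundary ∂_2: C_2 → C_1 acts by ∂[p,q,r] = [q,r] − [p,r] + [p,q]. For instance
  ∂bhj = hj − bj + bh,
  ∂bgh = gh − bh + bg.
The 30×20 boundary matrix has rank 20 and Smith normal form diag(1,1,1,1,1,1,1,1,1,1,1,1,1,1,1,1,1,1,1,2).

Computing H_k = (kernel of ∂_k) / (image of ∂_{k+1}):

  H_0: rank C_0 − rank ∂_1 = 10 − 9 = 1, and the invariant factors of ∂_1 are all 1, so H_0 = Z.
  H_1: rank ker ∂_1 − rank ∂_2 = (30 − 9) − 20 = 1, and ∂_2 has invariant factor 2 > 1, so H_1 = Z ⊕ Z/2Z.
  H_2: rank ker ∂_2 − rank ∂_3 = (20 − 20) − 0 = 0, and there is no ∂_3, so H_2 = 0.

(K is a triangulation of the Klein bottle.)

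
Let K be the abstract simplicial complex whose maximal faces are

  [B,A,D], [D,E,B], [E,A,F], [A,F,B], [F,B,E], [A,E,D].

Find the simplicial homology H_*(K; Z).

Fix the vertex order A < B < D < E < F and write every simplex with vertices in increasing order. Then dim K = 2 and the simplices of K are:

  0-simplices (5): A, B, D, E, F
  1-simplices (9): AB, AD, AE, AF, BD, BE, BF, DE, EF
  2-simplices (6): ABD, ABF, ADE, AEF, BDE, BEF

so the chain groups are C_0 ≅ Z^5, C_1 ≅ Z^9, C_2 ≅ Z^6.

Boundary ∂_1: C_1 → C_0 maps an edge to its endpoints' difference, ∂[p,q] = q − p. For instance
  ∂BF = F − B.
As a 5×9 matrix over Z this has rank 4, with invariant factors (1,1,1,1).

∂_2: C_2 → C_1 acts by ∂[p,q,r] = [q,r] − [p,r] + [p,q]. For instance
  ∂AEF = EF − AF + AE,
  ∂ABD = BD − AD + AB.
The 9×6 boundary matrix has rank 5 and Smith normal form diag(1,1,1,1,1).

Reading off H_k = ker ∂_k / im ∂_{k+1}:

  H_0: rank C_0 − rank ∂_1 = 5 − 4 = 1, and the invariant factors of ∂_1 are all 1, so H_0 = Z.
  H_1: rank ker ∂_1 − rank ∂_2 = (9 − 4) − 5 = 0, and the invariant factors of ∂_2 are all 1, so H_1 = 0.
  H_2: rank ker ∂_2 − rank ∂_3 = (6 − 5) − 0 = 1, and there is no ∂_3, so H_2 = Z.

H_0 ≅ Z,  H_1 = 0,  H_2 ≅ Z.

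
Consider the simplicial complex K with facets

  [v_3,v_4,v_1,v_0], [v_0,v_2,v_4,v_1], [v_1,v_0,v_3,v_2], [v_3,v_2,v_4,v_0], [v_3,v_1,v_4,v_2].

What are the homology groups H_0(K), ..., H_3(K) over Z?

H_0 ≅ Z,  H_1 = 0,  H_2 = 0,  H_3 ≅ Z.

Fix the vertex order v_0 < v_1 < v_2 < v_3 < v_4 and write every simplex with vertices in increasing order. Then dim K = 3 and the simplices of K are:

  0-simplices (5): [v_0], [v_1], [v_2], [v_3], [v_4]
  1-simplices (10): [v_0,v_1], [v_0,v_2], [v_0,v_3], [v_0,v_4], [v_1,v_2], [v_1,v_3], [v_1,v_4], [v_2,v_3], [v_2,v_4], [v_3,v_4]
  2-simplices (10): [v_0,v_1,v_2], [v_0,v_1,v_3], [v_0,v_1,v_4], [v_0,v_2,v_3], [v_0,v_2,v_4], [v_0,v_3,v_4], [v_1,v_2,v_3], [v_1,v_2,v_4], [v_1,v_3,v_4], [v_2,v_3,v_4]
  3-simplices (5): [v_0,v_1,v_2,v_3], [v_0,v_1,v_2,v_4], [v_0,v_1,v_3,v_4], [v_0,v_2,v_3,v_4], [v_1,v_2,v_3,v_4]

so the chain groups are C_0 ≅ Z^5, C_1 ≅ Z^10, C_2 ≅ Z^10, C_3 ≅ Z^5.

The boundary map ∂_1: C_1 → C_0 is given by ∂[p,q] = [q] − [p]. For instance
  ∂[v_3,v_4] = [v_4] − [v_3].
This gives a 5×10 integer matrix of rank 4; reducing to Smith normal form yields diagonal entries (1,1,1,1).

The boundary map ∂_2: C_2 → C_1 acts by ∂[p,q,r] = [q,r] − [p,r] + [p,q]. For instance
  ∂[v_0,v_2,v_4] = [v_2,v_4] − [v_0,v_4] + [v_0,v_2],
  ∂[v_0,v_1,v_2] = [v_1,v_2] − [v_0,v_2] + [v_0,v_1].
The resulting 10×10 matrix has rank 6, and its Smith normal form has invariant factors (1,1,1,1,1,1).

∂_3: C_3 → C_2 sends each 3-simplex σ to the alternating sum Σ_i (−1)^i (σ with its i-th vertex removed). For instance
  ∂[v_0,v_2,v_3,v_4] = [v_2,v_3,v_4] − [v_0,v_3,v_4] + [v_0,v_2,v_4] − [v_0,v_2,v_3],
  ∂[v_0,v_1,v_3,v_4] = [v_1,v_3,v_4] − [v_0,v_3,v_4] + [v_0,v_1,v_4] − [v_0,v_1,v_3].
The 10×5 boundary matrix has rank 4 and Smith normal form diag(1,1,1,1).

Now H_k = ker ∂_k / im ∂_{k+1}, so:

  H_0: rank C_0 − rank ∂_1 = 5 − 4 = 1, and the invariant factors of ∂_1 are all 1, so H_0 = Z.
  H_1: rank ker ∂_1 − rank ∂_2 = (10 − 4) − 6 = 0, and the invariant factors of ∂_2 are all 1, so H_1 = 0.
  H_2: rank ker ∂_2 − rank ∂_3 = (10 − 6) − 4 = 0, and the invariant factors of ∂_3 are all 1, so H_2 = 0.
  H_3: rank ker ∂_3 − rank ∂_4 = (5 − 4) − 0 = 1, and there is no ∂_4, so H_3 = Z.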